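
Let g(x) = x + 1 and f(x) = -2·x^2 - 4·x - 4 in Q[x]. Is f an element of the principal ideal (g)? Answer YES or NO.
In Q[x] the ideal (g) consists of all multiples of g, so f ∈ (g) iff g | f, i.e. iff the remainder of f on division by g is 0. Divide f by g (g is monic, so eliminate the leading term of the running remainder at each step):
  leading term -2·x^2: subtract (-2·x)·g(x) = -2·x^2 - 2·x, leaving -2·x - 4
  leading term -2·x: subtract (-2)·g(x) = -2·x - 2, leaving -2
The remainder r(x) = -2 ≠ 0 (and deg r < deg g), so g ∤ f, i.e. f ∉ (g).

Final answer: NO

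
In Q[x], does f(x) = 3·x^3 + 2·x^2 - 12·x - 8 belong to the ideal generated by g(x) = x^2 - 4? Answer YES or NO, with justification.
YES

In Q[x] the ideal (g) consists of all multiples of g, so f ∈ (g) iff g | f, i.e. iff the remainder of f on division by g is 0. Divide f by g (g is monic, so eliminate the leading term of the running remainder at each step):
  leading term 3·x^3: subtract (3·x)·g(x) = 3·x^3 - 12·x, leaving 2·x^2 - 8
  leading term 2·x^2: subtract (2)·g(x) = 2·x^2 - 8, leaving 0
The remainder is 0, so f(x) = g(x) · h(x) with h(x) = 3·x + 2. Hence g | f, i.e. f ∈ (g).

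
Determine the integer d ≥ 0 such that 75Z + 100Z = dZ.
In the PID Z, (a, b) is generated by gcd(a, b). Compute gcd(100, 75) with the extended Euclidean algorithm, tracking rows (r, s, t) with s·100 + t·75 = r:
  row A: (100, 1, 0)   [1·100 + 0·75 = 100]
  row B: (75, 0, 1)   [0·100 + 1·75 = 75]
  100 = 1·75 + 25   → row C = row A − 1·row B = (25, 1, −1)   [check: 1·100 − 1·75 = 25]
  75 = 3·25 + 0   → remainder 0, stop. gcd = 25 (last nonzero row C).
So gcd(75, 100) = 25, with Bézout identity 1·100 − 1·75 = 25. Containment (⊇): the Bézout identity exhibits 25 as an element of (75, 100), giving (25) ⊆ (75, 100). Containment (⊆): since 25 | 75 and 25 | 100 (75 = 25·3, 100 = 25·4), every Z-linear combination of 75 and 100 is divisible by 25, so (75, 100) ⊆ (25). Therefore (75, 100) = (25), d = 25.

Final answer: (75, 100) = (25); d = 25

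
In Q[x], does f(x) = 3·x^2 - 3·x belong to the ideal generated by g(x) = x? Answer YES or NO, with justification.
YES

In Q[x] the ideal (g) consists of all multiples of g, so f ∈ (g) iff g | f, i.e. iff the remainder of f on division by g is 0. Divide f by g (g is monic, so eliminate the leading term of the running remainder at each step):
  leading term 3·x^2: subtract (3·x)·g(x) = 3·x^2, leaving -3·x
  leading term -3·x: subtract (-3)·g(x) = -3·x, leaving 0
The remainder is 0, so f(x) = g(x) · h(x) with h(x) = 3·x - 3. Hence g | f, i.e. f ∈ (g).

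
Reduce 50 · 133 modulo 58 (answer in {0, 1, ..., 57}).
Reduce the factors first: 133 ≡ 17 (mod 58), so 50 · 133 ≡ 50 · 17 (mod 58). 50 · 17 = 850. Dividing by 58: 850 = 14·58 + 38. So (50 · 133) mod 58 = 38.

Final answer: 38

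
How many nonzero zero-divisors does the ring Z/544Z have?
In Z/544Z each nonzero element is either a unit (gcd with 544 is 1) or a zero-divisor (gcd > 1). The number of units is φ(544): factorise 544 = 2^5 · 17, so φ(544) = (2^5 − 2^4) · (17 − 1) = 16 · 16 = 256. The nonzero elements number 544 − 1 = 543. Hence the nonzero zero-divisors number 543 − 256 = 287.

Final answer: Z/544Z has 287 nonzero zero-divisors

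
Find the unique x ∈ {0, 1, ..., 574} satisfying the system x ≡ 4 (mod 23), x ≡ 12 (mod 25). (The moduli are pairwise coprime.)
The moduli 23, 25 are pairwise coprime, so by the CRT there is a unique solution mod 23·25 = 575.
Solve by successive substitution. Start with x ≡ 4 (mod 23).
  Combine with x ≡ 12 (mod 25): write x = 4 + 23·t and require 4 + 23·t ≡ 12 (mod 25), i.e. 23·t ≡ 12 − 4 ≡ 8 (mod 25). Since 23^(−1) ≡ 12 (mod 25), t ≡ 12·8 ≡ 21 (mod 25). So x ≡ 4 + 23·21 = 487 (mod 575).
Unique solution in [0, 575): x = 487.

Final answer: x ≡ 487 (mod 575); the representative in [0, 575) is 487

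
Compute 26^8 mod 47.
Use repeated squaring. Binary(8) = 1000. Walk through the bits of the exponent 8 left-to-right: at each bit after the leading one, square the running value, then multiply by 26 if the bit is 1 (always reducing mod 47):
  bit 1 = 1 (leading): start with 26.
  bit 2 = 0: square 26^2 = 676 ≡ 18 (mod 47).
  bit 3 = 0: square 18^2 = 324 ≡ 42 (mod 47).
  bit 4 = 0: square 42^2 = 1764 ≡ 25 (mod 47).
Final value: 26^8 ≡ 25 (mod 47).

Final answer: 25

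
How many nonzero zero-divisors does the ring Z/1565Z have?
In Z/1565Z each nonzero element is either a unit (gcd with 1565 is 1) or a zero-divisor (gcd > 1). The number of units is φ(1565): factorise 1565 = 5 · 313, so φ(1565) = (5 − 1) · (313 − 1) = 4 · 312 = 1248. The nonzero elements number 1565 − 1 = 1564. Hence the nonzero zero-divisors number 1564 − 1248 = 316.

Final answer: Z/1565Z has 316 nonzero zero-divisors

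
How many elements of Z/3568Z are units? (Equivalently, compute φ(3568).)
Z/3568Z has φ(3568) = 1776 units

An element a ∈ Z/3568Z is a unit iff gcd(a, 3568) = 1, so the number of units is φ(3568). φ is multiplicative, with φ(p^e) = p^e − p^(e−1). Factorise 3568 = 2^4 · 223. Then
  φ(3568) = (2^4 − 2^3) · (223 − 1) = 8 · 222 = 1776.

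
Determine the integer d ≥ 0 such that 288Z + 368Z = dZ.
In the PID Z, (a, b) is generated by gcd(a, b). Compute gcd(368, 288) with the extended Euclidean algorithm, tracking rows (r, s, t) with s·368 + t·288 = r:
  row A: (368, 1, 0)   [1·368 + 0·288 = 368]
  row B: (288, 0, 1)   [0·368 + 1·288 = 288]
  368 = 1·288 + 80   → row C = row A − 1·row B = (80, 1, −1)   [check: 1·368 − 1·288 = 80]
  288 = 3·80 + 48   → row D = row B − 3·row C = (48, −3, 4)   [check: −3·368 + 4·288 = 48]
  80 = 1·48 + 32   → row E = row C − 1·row D = (32, 4, −5)   [check: 4·368 − 5·288 = 32]
  48 = 1·32 + 16   → row F = row D − 1·row E = (16, −7, 9)   [check: −7·368 + 9·288 = 16]
  32 = 2·16 + 0   → remainder 0, stop. gcd = 16 (last nonzero row F).
So gcd(288, 368) = 16, with Bézout identity −7·368 + 9·288 = 16. Containment (⊇): the Bézout identity exhibits 16 as an element of (288, 368), giving (16) ⊆ (288, 368). Containment (⊆): since 16 | 288 and 16 | 368 (288 = 16·18, 368 = 16·23), every Z-linear combination of 288 and 368 is divisible by 16, so (288, 368) ⊆ (16). Therefore (288, 368) = (16), d = 16.

Final answer: (288, 368) = (16); d = 16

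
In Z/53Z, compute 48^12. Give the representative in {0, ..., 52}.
47

Use repeated squaring. Binary(12) = 1100. Walk through the bits of the exponent 12 left-to-right: at each bit after the leading one, square the running value, then multiply by 48 if the bit is 1 (always reducing mod 53):
  bit 1 = 1 (leading): start with 48.
  bit 2 = 1: square 48^2 = 2304 ≡ 25; bit is 1, so multiply 25·48 = 1200 ≡ 34 (mod 53).
  bit 3 = 0: square 34^2 = 1156 ≡ 43 (mod 53).
  bit 4 = 0: square 43^2 = 1849 ≡ 47 (mod 53).
Final value: 48^12 ≡ 47 (mod 53).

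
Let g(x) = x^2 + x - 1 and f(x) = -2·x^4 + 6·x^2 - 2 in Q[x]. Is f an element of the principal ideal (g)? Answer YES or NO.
In Q[x] the ideal (g) consists of all multiples of g, so f ∈ (g) iff g | f, i.e. iff the remainder of f on division by g is 0. Divide f by g (g is monic, so eliminate the leading term of the running remainder at each step):
  leading term -2·x^4: subtract (-2·x^2)·g(x) = -2·x^4 - 2·x^3 + 2·x^2, leaving 2·x^3 + 4·x^2 - 2
  leading term 2·x^3: subtract (2·x)·g(x) = 2·x^3 + 2·x^2 - 2·x, leaving 2·x^2 + 2·x - 2
  leading term 2·x^2: subtract (2)·g(x) = 2·x^2 + 2·x - 2, leaving 0
The remainder is 0, so f(x) = g(x) · h(x) with h(x) = -2·x^2 + 2·x + 2. Hence g | f, i.e. f ∈ (g).

Final answer: YES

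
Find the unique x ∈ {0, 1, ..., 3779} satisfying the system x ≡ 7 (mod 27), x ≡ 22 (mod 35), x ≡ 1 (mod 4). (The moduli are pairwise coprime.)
x ≡ 2437 (mod 3780); the representative in [0, 3780) is 2437

The moduli 27, 35, 4 are pairwise coprime, so by the CRT there is a unique solution mod 27·35·4 = 3780.
Solve by successive substitution. Start with x ≡ 7 (mod 27).
  Combine with x ≡ 22 (mod 35): write x = 7 + 27·t and require 7 + 27·t ≡ 22 (mod 35), i.e. 27·t ≡ 22 − 7 ≡ 15 (mod 35). Since 27^(−1) ≡ 13 (mod 35), t ≡ 13·15 ≡ 20 (mod 35). So x ≡ 7 + 27·20 = 547 (mod 945).
  Combine with x ≡ 1 (mod 4): write x = 547 + 945·t and require 547 + 945·t ≡ 1 (mod 4), i.e. 945·t ≡ 1 − 547 ≡ 2 (mod 4). Since 945^(−1) ≡ 1 (mod 4) (945 ≡ 1 (mod 4)), t ≡ 1·2 ≡ 2 (mod 4). So x ≡ 547 + 945·2 = 2437 (mod 3780).
Unique solution in [0, 3780): x = 2437.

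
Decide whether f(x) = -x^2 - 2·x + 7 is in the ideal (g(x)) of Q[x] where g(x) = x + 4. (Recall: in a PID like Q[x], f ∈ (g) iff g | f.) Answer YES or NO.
In Q[x] the ideal (g) consists of all multiples of g, so f ∈ (g) iff g | f, i.e. iff the remainder of f on division by g is 0. Divide f by g (g is monic, so eliminate the leading term of the running remainder at each step):
  leading term -x^2: subtract (-x)·g(x) = -x^2 - 4·x, leaving 2·x + 7
  leading term 2·x: subtract (2)·g(x) = 2·x + 8, leaving -1
The remainder r(x) = -1 ≠ 0 (and deg r < deg g), so g ∤ f, i.e. f ∉ (g).

Final answer: NO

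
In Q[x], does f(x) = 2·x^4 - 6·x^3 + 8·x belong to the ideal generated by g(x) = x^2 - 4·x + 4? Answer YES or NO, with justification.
In Q[x] the ideal (g) consists of all multiples of g, so f ∈ (g) iff g | f, i.e. iff the remainder of f on division by g is 0. Divide f by g (g is monic, so eliminate the leading term of the running remainder at each step):
  leading term 2·x^4: subtract (2·x^2)·g(x) = 2·x^4 - 8·x^3 + 8·x^2, leaving 2·x^3 - 8·x^2 + 8·x
  leading term 2·x^3: subtract (2·x)·g(x) = 2·x^3 - 8·x^2 + 8·x, leaving 0
The remainder is 0, so f(x) = g(x) · h(x) with h(x) = 2·x^2 + 2·x. Hence g | f, i.e. f ∈ (g).

Final answer: YES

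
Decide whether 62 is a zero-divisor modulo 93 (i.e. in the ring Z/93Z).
gcd(62, 93) = 31 > 1, so 62 is not a unit in Z/93Z. In Z/nZ every nonzero non-unit is a zero-divisor: explicitly, take b = 93/gcd = 3 ≠ 0 (mod 93); then 62·3 = 186 = 2·93, i.e. 62·3 ≡ 0 (mod 93). So 62 is a zero-divisor.

Final answer: YES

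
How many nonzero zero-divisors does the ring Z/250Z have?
Z/250Z has 149 nonzero zero-divisors

In Z/250Z each nonzero element is either a unit (gcd with 250 is 1) or a zero-divisor (gcd > 1). The number of units is φ(250): factorise 250 = 2 · 5^3, so φ(250) = (2 − 1) · (5^3 − 5^2) = 1 · 100 = 100. The nonzero elements number 250 − 1 = 249. Hence the nonzero zero-divisors number 249 − 100 = 149.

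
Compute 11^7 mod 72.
11

Use repeated squaring. Binary(7) = 111. Walk through the bits of the exponent 7 left-to-right: at each bit after the leading one, square the running value, then multiply by 11 if the bit is 1 (always reducing mod 72):
  bit 1 = 1 (leading): start with 11.
  bit 2 = 1: square 11^2 = 121 ≡ 49; bit is 1, so multiply 49·11 = 539 ≡ 35 (mod 72).
  bit 3 = 1: square 35^2 = 1225 ≡ 1; bit is 1, so multiply 1·11 = 11 (mod 72).
Final value: 11^7 ≡ 11 (mod 72).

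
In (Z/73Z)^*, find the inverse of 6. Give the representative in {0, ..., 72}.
6^(−1) ≡ 61 (mod 73)

Apply the extended Euclidean algorithm to (73, 6), tracking rows (r, s, t) with s·73 + t·6 = r. Each division r_prev = q·r_cur + r_new produces the new row as (previous row) − q·(current row):
  row A: (73, 1, 0)   [1·73 + 0·6 = 73]
  row B: (6, 0, 1)   [0·73 + 1·6 = 6]
  73 = 12·6 + 1   → row C = row A − 12·row B = (1, 1, −12)   [check: 1·73 − 12·6 = 1]
  6 = 6·1 + 0   → remainder 0, stop. gcd = 1 (last nonzero row C).
The gcd is 1, so 6 is invertible mod 73. The last nonzero row gives 1·73 − 12·6 = 1, so t = −12. So 6^(−1) ≡ −12 ≡ 61 (mod 73). Verify: 6 · 61 = 366 ≡ 1 (mod 73). ✓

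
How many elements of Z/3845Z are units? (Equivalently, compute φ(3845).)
Z/3845Z has φ(3845) = 3072 units

An element a ∈ Z/3845Z is a unit iff gcd(a, 3845) = 1, so the number of units is φ(3845). φ is multiplicative, with φ(p^e) = p^e − p^(e−1). Factorise 3845 = 5 · 769. Then
  φ(3845) = (5 − 1) · (769 − 1) = 4 · 768 = 3072.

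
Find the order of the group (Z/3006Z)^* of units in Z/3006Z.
(Z/3006Z)^* consists of the classes a with gcd(a, 3006) = 1, so its order is φ(3006). φ is multiplicative, with φ(p^e) = p^e − p^(e−1). Factorise 3006 = 2 · 3^2 · 167. Then
  φ(3006) = (2 − 1) · (3^2 − 3^1) · (167 − 1) = 1 · 6 · 166 = 996.
Thus |(Z/3006Z)^*| = 996.

Final answer: |(Z/3006Z)^*| = 996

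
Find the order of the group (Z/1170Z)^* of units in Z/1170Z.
(Z/1170Z)^* consists of the classes a with gcd(a, 1170) = 1, so its order is φ(1170). φ is multiplicative, with φ(p^e) = p^e − p^(e−1). Factorise 1170 = 2 · 3^2 · 5 · 13. Then
  φ(1170) = (2 − 1) · (3^2 − 3^1) · (5 − 1) · (13 − 1) = 1 · 6 · 4 · 12 = 288.
Thus |(Z/1170Z)^*| = 288.

Final answer: |(Z/1170Z)^*| = 288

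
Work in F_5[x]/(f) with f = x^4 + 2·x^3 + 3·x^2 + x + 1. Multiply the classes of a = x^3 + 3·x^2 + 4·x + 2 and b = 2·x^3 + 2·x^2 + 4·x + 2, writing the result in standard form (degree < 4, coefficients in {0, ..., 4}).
a · b ≡ 4·x^3 + 3·x^2 + 3·x (mod f(x))

Multiply as integer polynomials: a · b = 2·x^6 + 8·x^5 + 18·x^4 + 26·x^3 + 26·x^2 + 16·x + 4. Reducing coefficients mod 5: a · b ≡ 2·x^6 + 3·x^5 + 3·x^4 + x^3 + x^2 + x + 4. Now divide by f(x) = x^4 + 2·x^3 + 3·x^2 + x + 1 in F_5[x], eliminating the leading term at each step:
  leading term 2·x^6: subtract (2·x^2)·f(x) = 2·x^6 + 4·x^5 + x^4 + 2·x^3 + 2·x^2, leaving 4·x^5 + 2·x^4 + 4·x^3 + 4·x^2 + x + 4 (coefficients mod 5)
  leading term 4·x^5: subtract (4·x)·f(x) = 4·x^5 + 3·x^4 + 2·x^3 + 4·x^2 + 4·x, leaving 4·x^4 + 2·x^3 + 2·x + 4 (coefficients mod 5)
  leading term 4·x^4: subtract (4)·f(x) = 4·x^4 + 3·x^3 + 2·x^2 + 4·x + 4, leaving 4·x^3 + 3·x^2 + 3·x (coefficients mod 5)
The degree is now < 4, so this is the remainder. Hence a · b ≡ 4·x^3 + 3·x^2 + 3·x in F_5[x]/(f).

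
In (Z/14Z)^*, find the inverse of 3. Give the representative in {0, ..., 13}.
3^(−1) ≡ 5 (mod 14)

Apply the extended Euclidean algorithm to (14, 3), tracking rows (r, s, t) with s·14 + t·3 = r. Each division r_prev = q·r_cur + r_new produces the new row as (previous row) − q·(current row):
  row A: (14, 1, 0)   [1·14 + 0·3 = 14]
  row B: (3, 0, 1)   [0·14 + 1·3 = 3]
  14 = 4·3 + 2   → row C = row A − 4·row B = (2, 1, −4)   [check: 1·14 − 4·3 = 2]
  3 = 1·2 + 1   → row D = row B − 1·row C = (1, −1, 5)   [check: −1·14 + 5·3 = 1]
  2 = 2·1 + 0   → remainder 0, stop. gcd = 1 (last nonzero row D).
The gcd is 1, so 3 is invertible mod 14. The last nonzero row gives −1·14 + 5·3 = 1, so t = 5. So 3^(−1) ≡ 5 (mod 14). Verify: 3 · 5 = 15 ≡ 1 (mod 14). ✓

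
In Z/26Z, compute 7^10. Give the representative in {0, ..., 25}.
Use repeated squaring. Binary(10) = 1010. Walk through the bits of the exponent 10 left-to-right: at each bit after the leading one, square the running value, then multiply by 7 if the bit is 1 (always reducing mod 26):
  bit 1 = 1 (leading): start with 7.
  bit 2 = 0: square 7^2 = 49 ≡ 23 (mod 26).
  bit 3 = 1: square 23^2 = 529 ≡ 9; bit is 1, so multiply 9·7 = 63 ≡ 11 (mod 26).
  bit 4 = 0: square 11^2 = 121 ≡ 17 (mod 26).
Final value: 7^10 ≡ 17 (mod 26).

Final answer: 17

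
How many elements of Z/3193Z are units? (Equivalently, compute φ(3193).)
An element a ∈ Z/3193Z is a unit iff gcd(a, 3193) = 1, so the number of units is φ(3193). φ is multiplicative, with φ(p^e) = p^e − p^(e−1). Factorise 3193 = 31 · 103. Then
  φ(3193) = (31 − 1) · (103 − 1) = 30 · 102 = 3060.

Final answer: Z/3193Z has φ(3193) = 3060 units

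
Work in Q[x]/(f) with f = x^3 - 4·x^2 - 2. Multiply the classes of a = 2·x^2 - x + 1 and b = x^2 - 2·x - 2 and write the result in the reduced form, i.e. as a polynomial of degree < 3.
First multiply in Q[x] without reducing: a · b = 2·x^4 - 5·x^3 - x^2 - 2. Now divide by f(x) = x^3 - 4·x^2 - 2, eliminating the leading term at each step:
  leading term 2·x^4: subtract (2·x)·f(x) = 2·x^4 - 8·x^3 - 4·x, leaving 3·x^3 - x^2 + 4·x - 2
  leading term 3·x^3: subtract (3)·f(x) = 3·x^3 - 12·x^2 - 6, leaving 11·x^2 + 4·x + 4
The degree is now < 3, so this is the remainder. Hence a · b ≡ 11·x^2 + 4·x + 4 in Q[x]/(f).

Final answer: a · b ≡ 11·x^2 + 4·x + 4 (mod f(x))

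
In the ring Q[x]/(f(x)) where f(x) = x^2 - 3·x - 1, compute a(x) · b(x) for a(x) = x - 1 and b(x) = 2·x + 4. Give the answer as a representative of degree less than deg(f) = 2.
First multiply in Q[x] without reducing: a · b = 2·x^2 + 2·x - 4. Now divide by f(x) = x^2 - 3·x - 1, eliminating the leading term at each step:
  leading term 2·x^2: subtract (2)·f(x) = 2·x^2 - 6·x - 2, leaving 8·x - 2
The degree is now < 2, so this is the remainder. Hence a · b ≡ 8·x - 2 in Q[x]/(f).

Final answer: a · b ≡ 8·x - 2 (mod f(x))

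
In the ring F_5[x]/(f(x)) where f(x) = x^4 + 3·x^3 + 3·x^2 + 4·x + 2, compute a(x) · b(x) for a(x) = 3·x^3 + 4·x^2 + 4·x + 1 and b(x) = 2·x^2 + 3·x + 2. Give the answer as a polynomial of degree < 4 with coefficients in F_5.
a · b ≡ x^3 + x^2 + 3·x + 4 (mod f(x))

Multiply as integer polynomials: a · b = 6·x^5 + 17·x^4 + 26·x^3 + 22·x^2 + 11·x + 2. Reducing coefficients mod 5: a · b ≡ x^5 + 2·x^4 + x^3 + 2·x^2 + x + 2. Now divide by f(x) = x^4 + 3·x^3 + 3·x^2 + 4·x + 2 in F_5[x], eliminating the leading term at each step:
  leading term x^5: subtract (x)·f(x) = x^5 + 3·x^4 + 3·x^3 + 4·x^2 + 2·x, leaving 4·x^4 + 3·x^3 + 3·x^2 + 4·x + 2 (coefficients mod 5)
  leading term 4·x^4: subtract (4)·f(x) = 4·x^4 + 2·x^3 + 2·x^2 + x + 3, leaving x^3 + x^2 + 3·x + 4 (coefficients mod 5)
The degree is now < 4, so this is the remainder. Hence a · b ≡ x^3 + x^2 + 3·x + 4 in F_5[x]/(f).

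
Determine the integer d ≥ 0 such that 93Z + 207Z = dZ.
In the PID Z, (a, b) is generated by gcd(a, b). Compute gcd(207, 93) with the extended Euclidean algorithm, tracking rows (r, s, t) with s·207 + t·93 = r:
  row A: (207, 1, 0)   [1·207 + 0·93 = 207]
  row B: (93, 0, 1)   [0·207 + 1·93 = 93]
  207 = 2·93 + 21   → row C = row A − 2·row B = (21, 1, −2)   [check: 1·207 − 2·93 = 21]
  93 = 4·21 + 9   → row D = row B − 4·row C = (9, −4, 9)   [check: −4·207 + 9·93 = 9]
  21 = 2·9 + 3   → row E = row C − 2·row D = (3, 9, −20)   [check: 9·207 − 20·93 = 3]
  9 = 3·3 + 0   → remainder 0, stop. gcd = 3 (last nonzero row E).
So gcd(93, 207) = 3, with Bézout identity 9·207 − 20·93 = 3. Containment (⊇): the Bézout identity exhibits 3 as an element of (93, 207), giving (3) ⊆ (93, 207). Containment (⊆): since 3 | 93 and 3 | 207 (93 = 3·31, 207 = 3·69), every Z-linear combination of 93 and 207 is divisible by 3, so (93, 207) ⊆ (3). Therefore (93, 207) = (3), d = 3.

Final answer: (93, 207) = (3); d = 3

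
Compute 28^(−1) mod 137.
28^(−1) ≡ 93 (mod 137)

Apply the extended Euclidean algorithm to (137, 28), tracking rows (r, s, t) with s·137 + t·28 = r. Each division r_prev = q·r_cur + r_new produces the new row as (previous row) − q·(current row):
  row A: (137, 1, 0)   [1·137 + 0·28 = 137]
  row B: (28, 0, 1)   [0·137 + 1·28 = 28]
  137 = 4·28 + 25   → row C = row A − 4·row B = (25, 1, −4)   [check: 1·137 − 4·28 = 25]
  28 = 1·25 + 3   → row D = row B − 1·row C = (3, −1, 5)   [check: −1·137 + 5·28 = 3]
  25 = 8·3 + 1   → row E = row C − 8·row D = (1, 9, −44)   [check: 9·137 − 44·28 = 1]
  3 = 3·1 + 0   → remainder 0, stop. gcd = 1 (last nonzero row E).
The gcd is 1, so 28 is invertible mod 137. The last nonzero row gives 9·137 − 44·28 = 1, so t = −44. So 28^(−1) ≡ −44 ≡ 93 (mod 137). Verify: 28 · 93 = 2604 ≡ 1 (mod 137). ✓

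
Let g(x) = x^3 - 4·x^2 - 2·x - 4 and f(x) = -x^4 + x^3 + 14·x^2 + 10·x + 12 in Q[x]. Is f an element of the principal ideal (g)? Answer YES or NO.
In Q[x] the ideal (g) consists of all multiples of g, so f ∈ (g) iff g | f, i.e. iff the remainder of f on division by g is 0. Divide f by g (g is monic, so eliminate the leading term of the running remainder at each step):
  leading term -x^4: subtract (-x)·g(x) = -x^4 + 4·x^3 + 2·x^2 + 4·x, leaving -3·x^3 + 12·x^2 + 6·x + 12
  leading term -3·x^3: subtract (-3)·g(x) = -3·x^3 + 12·x^2 + 6·x + 12, leaving 0
The remainder is 0, so f(x) = g(x) · h(x) with h(x) = -x - 3. Hence g | f, i.e. f ∈ (g).

Final answer: YES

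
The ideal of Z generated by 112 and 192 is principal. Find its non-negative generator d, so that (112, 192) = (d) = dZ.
In the PID Z, (a, b) is generated by gcd(a, b). Compute gcd(192, 112) with the extended Euclidean algorithm, tracking rows (r, s, t) with s·192 + t·112 = r:
  row A: (192, 1, 0)   [1·192 + 0·112 = 192]
  row B: (112, 0, 1)   [0·192 + 1·112 = 112]
  192 = 1·112 + 80   → row C = row A − 1·row B = (80, 1, −1)   [check: 1·192 − 1·112 = 80]
  112 = 1·80 + 32   → row D = row B − 1·row C = (32, −1, 2)   [check: −1·192 + 2·112 = 32]
  80 = 2·32 + 16   → row E = row C − 2·row D = (16, 3, −5)   [check: 3·192 − 5·112 = 16]
  32 = 2·16 + 0   → remainder 0, stop. gcd = 16 (last nonzero row E).
So gcd(112, 192) = 16, with Bézout identity 3·192 − 5·112 = 16. Containment (⊇): the Bézout identity exhibits 16 as an element of (112, 192), giving (16) ⊆ (112, 192). Containment (⊆): since 16 | 112 and 16 | 192 (112 = 16·7, 192 = 16·12), every Z-linear combination of 112 and 192 is divisible by 16, so (112, 192) ⊆ (16). Therefore (112, 192) = (16), d = 16.

Final answer: (112, 192) = (16); d = 16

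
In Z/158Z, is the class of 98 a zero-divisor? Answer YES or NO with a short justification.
gcd(98, 158) = 2 > 1, so 98 is not a unit in Z/158Z. In Z/nZ every nonzero non-unit is a zero-divisor: explicitly, take b = 158/gcd = 79 ≠ 0 (mod 158); then 98·79 = 7742 = 49·158, i.e. 98·79 ≡ 0 (mod 158). So 98 is a zero-divisor.

Final answer: YES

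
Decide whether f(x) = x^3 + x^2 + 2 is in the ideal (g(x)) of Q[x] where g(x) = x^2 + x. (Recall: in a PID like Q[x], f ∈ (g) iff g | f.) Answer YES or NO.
NO

In Q[x] the ideal (g) consists of all multiples of g, so f ∈ (g) iff g | f, i.e. iff the remainder of f on division by g is 0. Divide f by g (g is monic, so eliminate the leading term of the running remainder at each step):
  leading term x^3: subtract (x)·g(x) = x^3 + x^2, leaving 2
The remainder r(x) = 2 ≠ 0 (and deg r < deg g), so g ∤ f, i.e. f ∉ (g).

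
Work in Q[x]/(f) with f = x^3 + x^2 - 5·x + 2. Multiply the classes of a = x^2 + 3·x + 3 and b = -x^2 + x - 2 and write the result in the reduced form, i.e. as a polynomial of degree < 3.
First multiply in Q[x] without reducing: a · b = -x^4 - 2·x^3 - 2·x^2 - 3·x - 6. Now divide by f(x) = x^3 + x^2 - 5·x + 2, eliminating the leading term at each step:
  leading term -x^4: subtract (-x)·f(x) = -x^4 - x^3 + 5·x^2 - 2·x, leaving -x^3 - 7·x^2 - x - 6
  leading term -x^3: subtract (-1)·f(x) = -x^3 - x^2 + 5·x - 2, leaving -6·x^2 - 6·x - 4
The degree is now < 3, so this is the remainder. Hence a · b ≡ -6·x^2 - 6·x - 4 in Q[x]/(f).

Final answer: a · b ≡ -6·x^2 - 6·x - 4 (mod f(x))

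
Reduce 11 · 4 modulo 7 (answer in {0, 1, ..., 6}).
2

Reduce the factors first: 11 ≡ 4 (mod 7), so 11 · 4 ≡ 4 · 4 (mod 7). 4 · 4 = 16. Dividing by 7: 16 = 2·7 + 2. So (11 · 4) mod 7 = 2.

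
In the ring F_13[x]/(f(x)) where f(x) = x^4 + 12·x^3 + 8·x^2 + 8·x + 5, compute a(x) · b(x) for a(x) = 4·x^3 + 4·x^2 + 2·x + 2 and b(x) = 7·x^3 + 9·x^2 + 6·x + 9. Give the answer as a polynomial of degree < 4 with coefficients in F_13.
a · b ≡ 10·x^3 + 5·x^2 + 8·x + 9 (mod f(x))

Multiply as integer polynomials: a · b = 28·x^6 + 64·x^5 + 74·x^4 + 92·x^3 + 66·x^2 + 30·x + 18. Reducing coefficients mod 13: a · b ≡ 2·x^6 + 12·x^5 + 9·x^4 + x^3 + x^2 + 4·x + 5. Now divide by f(x) = x^4 + 12·x^3 + 8·x^2 + 8·x + 5 in F_13[x], eliminating the leading term at each step:
  leading term 2·x^6: subtract (2·x^2)·f(x) = 2·x^6 + 11·x^5 + 3·x^4 + 3·x^3 + 10·x^2, leaving x^5 + 6·x^4 + 11·x^3 + 4·x^2 + 4·x + 5 (coefficients mod 13)
  leading term x^5: subtract (x)·f(x) = x^5 + 12·x^4 + 8·x^3 + 8·x^2 + 5·x, leaving 7·x^4 + 3·x^3 + 9·x^2 + 12·x + 5 (coefficients mod 13)
  leading term 7·x^4: subtract (7)·f(x) = 7·x^4 + 6·x^3 + 4·x^2 + 4·x + 9, leaving 10·x^3 + 5·x^2 + 8·x + 9 (coefficients mod 13)
The degree is now < 4, so this is the remainder. Hence a · b ≡ 10·x^3 + 5·x^2 + 8·x + 9 in F_13[x]/(f).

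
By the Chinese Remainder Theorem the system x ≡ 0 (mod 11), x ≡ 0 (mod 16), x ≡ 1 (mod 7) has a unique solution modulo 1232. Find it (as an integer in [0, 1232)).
x ≡ 176 (mod 1232); the representative in [0, 1232) is 176

The moduli 11, 16, 7 are pairwise coprime, so by the CRT there is a unique solution mod 11·16·7 = 1232.
Solve by successive substitution. Start with x ≡ 0 (mod 11).
  Combine with x ≡ 0 (mod 16): write x = 11·t and require 11·t ≡ 0 (mod 16). Since 11^(−1) ≡ 3 (mod 16), t ≡ 3·0 ≡ 0 (mod 16). So x ≡ 11·0 = 0 (mod 176).
  Combine with x ≡ 1 (mod 7): write x = 176·t and require 176·t ≡ 1 (mod 7). Since 176^(−1) ≡ 1 (mod 7) (176 ≡ 1 (mod 7)), t ≡ 1·1 ≡ 1 (mod 7). So x ≡ 176·1 = 176 (mod 1232).
Unique solution in [0, 1232): x = 176.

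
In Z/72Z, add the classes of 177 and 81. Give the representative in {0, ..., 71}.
Reduce the summands first: 177 ≡ 33, 81 ≡ 9 (mod 72), so 177 + 81 ≡ 33 + 9 (mod 72). 33 + 9 = 42; 42 = 0·72 + 42, so (177 + 81) mod 72 = 42.

Final answer: 42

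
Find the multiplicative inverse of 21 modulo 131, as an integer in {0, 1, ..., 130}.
Apply the extended Euclidean algorithm to (131, 21), tracking rows (r, s, t) with s·131 + t·21 = r. Each division r_prev = q·r_cur + r_new produces the new row as (previous row) − q·(current row):
  row A: (131, 1, 0)   [1·131 + 0·21 = 131]
  row B: (21, 0, 1)   [0·131 + 1·21 = 21]
  131 = 6·21 + 5   → row C = row A − 6·row B = (5, 1, −6)   [check: 1·131 − 6·21 = 5]
  21 = 4·5 + 1   → row D = row B − 4·row C = (1, −4, 25)   [check: −4·131 + 25·21 = 1]
  5 = 5·1 + 0   → remainder 0, stop. gcd = 1 (last nonzero row D).
The gcd is 1, so 21 is invertible mod 131. The last nonzero row gives −4·131 + 25·21 = 1, so t = 25. So 21^(−1) ≡ 25 (mod 131). Verify: 21 · 25 = 525 ≡ 1 (mod 131). ✓

Final answer: 21^(−1) ≡ 25 (mod 131)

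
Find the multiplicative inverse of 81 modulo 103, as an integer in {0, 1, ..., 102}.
81^(−1) ≡ 14 (mod 103)

Apply the extended Euclidean algorithm to (103, 81), tracking rows (r, s, t) with s·103 + t·81 = r. Each division r_prev = q·r_cur + r_new produces the new row as (previous row) − q·(current row):
  row A: (103, 1, 0)   [1·103 + 0·81 = 103]
  row B: (81, 0, 1)   [0·103 + 1·81 = 81]
  103 = 1·81 + 22   → row C = row A − 1·row B = (22, 1, −1)   [check: 1·103 − 1·81 = 22]
  81 = 3·22 + 15   → row D = row B − 3·row C = (15, −3, 4)   [check: −3·103 + 4·81 = 15]
  22 = 1·15 + 7   → row E = row C − 1·row D = (7, 4, −5)   [check: 4·103 − 5·81 = 7]
  15 = 2·7 + 1   → row F = row D − 2·row E = (1, −11, 14)   [check: −11·103 + 14·81 = 1]
  7 = 7·1 + 0   → remainder 0, stop. gcd = 1 (last nonzero row F).
The gcd is 1, so 81 is invertible mod 103. The last nonzero row gives −11·103 + 14·81 = 1, so t = 14. So 81^(−1) ≡ 14 (mod 103). Verify: 81 · 14 = 1134 ≡ 1 (mod 103). ✓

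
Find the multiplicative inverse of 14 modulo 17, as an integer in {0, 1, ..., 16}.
Apply the extended Euclidean algorithm to (17, 14), tracking rows (r, s, t) with s·17 + t·14 = r. Each division r_prev = q·r_cur + r_new produces the new row as (previous row) − q·(current row):
  row A: (17, 1, 0)   [1·17 + 0·14 = 17]
  row B: (14, 0, 1)   [0·17 + 1·14 = 14]
  17 = 1·14 + 3   → row C = row A − 1·row B = (3, 1, −1)   [check: 1·17 − 1·14 = 3]
  14 = 4·3 + 2   → row D = row B − 4·row C = (2, −4, 5)   [check: −4·17 + 5·14 = 2]
  3 = 1·2 + 1   → row E = row C − 1·row D = (1, 5, −6)   [check: 5·17 − 6·14 = 1]
  2 = 2·1 + 0   → remainder 0, stop. gcd = 1 (last nonzero row E).
The gcd is 1, so 14 is invertible mod 17. The last nonzero row gives 5·17 − 6·14 = 1, so t = −6. So 14^(−1) ≡ −6 ≡ 11 (mod 17). Verify: 14 · 11 = 154 ≡ 1 (mod 17). ✓

Final answer: 14^(−1) ≡ 11 (mod 17)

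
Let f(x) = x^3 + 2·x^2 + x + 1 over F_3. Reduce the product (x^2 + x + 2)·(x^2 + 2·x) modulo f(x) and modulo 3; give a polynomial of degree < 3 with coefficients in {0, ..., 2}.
Multiply as integer polynomials: a · b = x^4 + 3·x^3 + 4·x^2 + 4·x. Reducing coefficients mod 3: a · b ≡ x^4 + x^2 + x. Now divide by f(x) = x^3 + 2·x^2 + x + 1 in F_3[x], eliminating the leading term at each step:
  leading term x^4: subtract (x)·f(x) = x^4 + 2·x^3 + x^2 + x, leaving x^3 (coefficients mod 3)
  leading term x^3: subtract (1)·f(x) = x^3 + 2·x^2 + x + 1, leaving x^2 + 2·x + 2 (coefficients mod 3)
The degree is now < 3, so this is the remainder. Hence a · b ≡ x^2 + 2·x + 2 in F_3[x]/(f).

Final answer: a · b ≡ x^2 + 2·x + 2 (mod f(x))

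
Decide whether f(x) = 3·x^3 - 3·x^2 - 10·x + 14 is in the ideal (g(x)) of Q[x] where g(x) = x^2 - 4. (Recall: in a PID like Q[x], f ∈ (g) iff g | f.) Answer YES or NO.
In Q[x] the ideal (g) consists of all multiples of g, so f ∈ (g) iff g | f, i.e. iff the remainder of f on division by g is 0. Divide f by g (g is monic, so eliminate the leading term of the running remainder at each step):
  leading term 3·x^3: subtract (3·x)·g(x) = 3·x^3 - 12·x, leaving -3·x^2 + 2·x + 14
  leading term -3·x^2: subtract (-3)·g(x) = 12 - 3·x^2, leaving 2·x + 2
The remainder r(x) = 2·x + 2 ≠ 0 (and deg r < deg g), so g ∤ f, i.e. f ∉ (g).

Final answer: NO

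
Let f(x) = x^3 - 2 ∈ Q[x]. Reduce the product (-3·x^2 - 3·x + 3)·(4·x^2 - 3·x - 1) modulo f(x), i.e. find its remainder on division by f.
First multiply in Q[x] without reducing: a · b = -12·x^4 - 3·x^3 + 24·x^2 - 6·x - 3. Now divide by f(x) = x^3 - 2, eliminating the leading term at each step:
  leading term -12·x^4: subtract (-12·x)·f(x) = -12·x^4 + 24·x, leaving -3·x^3 + 24·x^2 - 30·x - 3
  leading term -3·x^3: subtract (-3)·f(x) = 6 - 3·x^3, leaving 24·x^2 - 30·x - 9
The degree is now < 3, so this is the remainder. Hence a · b ≡ 24·x^2 - 30·x - 9 in Q[x]/(f).

Final answer: a · b ≡ 24·x^2 - 30·x - 9 (mod f(x))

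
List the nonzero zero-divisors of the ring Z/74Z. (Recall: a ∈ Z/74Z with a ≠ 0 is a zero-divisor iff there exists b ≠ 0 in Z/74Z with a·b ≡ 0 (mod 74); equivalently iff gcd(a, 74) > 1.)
nonzero zero-divisors of Z/74Z = {2, 4, 6, 8, 10, 12, 14, 16, 18, 20, 22, 24, 26, 28, 30, 32, 34, 36, 37, 38, 40, 42, 44, 46, 48, 50, 52, 54, 56, 58, 60, 62, 64, 66, 68, 70, 72}

An element a ∈ Z/74Z (with a ≠ 0) is a zero-divisor iff gcd(a, 74) > 1 (because a is a unit precisely when gcd(a, n) = 1, and in Z/nZ every nonzero, non-unit element is a zero-divisor). Scan a = 1, ..., 73 and keep those with gcd(a, 74) > 1:
  gcd(2, 74) = 2, gcd(4, 74) = 2, gcd(6, 74) = 2, gcd(8, 74) = 2, gcd(10, 74) = 2, gcd(12, 74) = 2, gcd(14, 74) = 2, gcd(16, 74) = 2, gcd(18, 74) = 2, gcd(20, 74) = 2, gcd(22, 74) = 2, gcd(24, 74) = 2, gcd(26, 74) = 2, gcd(28, 74) = 2, gcd(30, 74) = 2, gcd(32, 74) = 2, gcd(34, 74) = 2, gcd(36, 74) = 2, gcd(37, 74) = 37, gcd(38, 74) = 2, gcd(40, 74) = 2, gcd(42, 74) = 2, gcd(44, 74) = 2, gcd(46, 74) = 2, gcd(48, 74) = 2, gcd(50, 74) = 2, gcd(52, 74) = 2, gcd(54, 74) = 2, gcd(56, 74) = 2, gcd(58, 74) = 2, gcd(60, 74) = 2, gcd(62, 74) = 2, gcd(64, 74) = 2, gcd(66, 74) = 2, gcd(68, 74) = 2, gcd(70, 74) = 2, gcd(72, 74) = 2.
All other a ∈ {1, ..., 73} have gcd(a, 74) = 1 and are units. So the nonzero zero-divisors are exactly the 37 values of a appearing in this scan.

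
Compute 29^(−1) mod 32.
29^(−1) ≡ 21 (mod 32)

Apply the extended Euclidean algorithm to (32, 29), tracking rows (r, s, t) with s·32 + t·29 = r. Each division r_prev = q·r_cur + r_new produces the new row as (previous row) − q·(current row):
  row A: (32, 1, 0)   [1·32 + 0·29 = 32]
  row B: (29, 0, 1)   [0·32 + 1·29 = 29]
  32 = 1·29 + 3   → row C = row A − 1·row B = (3, 1, −1)   [check: 1·32 − 1·29 = 3]
  29 = 9·3 + 2   → row D = row B − 9·row C = (2, −9, 10)   [check: −9·32 + 10·29 = 2]
  3 = 1·2 + 1   → row E = row C − 1·row D = (1, 10, −11)   [check: 10·32 − 11·29 = 1]
  2 = 2·1 + 0   → remainder 0, stop. gcd = 1 (last nonzero row E).
The gcd is 1, so 29 is invertible mod 32. The last nonzero row gives 10·32 − 11·29 = 1, so t = −11. So 29^(−1) ≡ −11 ≡ 21 (mod 32). Verify: 29 · 21 = 609 ≡ 1 (mod 32). ✓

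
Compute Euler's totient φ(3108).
φ is multiplicative, with φ(p^e) = p^e − p^(e−1). Factorise 3108 = 2^2 · 3 · 7 · 37. Then
  φ(3108) = (2^2 − 2^1) · (3 − 1) · (7 − 1) · (37 − 1) = 2 · 2 · 6 · 36 = 864.

Final answer: φ(3108) = 864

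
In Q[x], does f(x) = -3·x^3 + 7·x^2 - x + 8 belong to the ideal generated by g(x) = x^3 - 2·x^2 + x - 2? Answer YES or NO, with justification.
In Q[x] the ideal (g) consists of all multiples of g, so f ∈ (g) iff g | f, i.e. iff the remainder of f on division by g is 0. Divide f by g (g is monic, so eliminate the leading term of the running remainder at each step):
  leading term -3·x^3: subtract (-3)·g(x) = -3·x^3 + 6·x^2 - 3·x + 6, leaving x^2 + 2·x + 2
The remainder r(x) = x^2 + 2·x + 2 ≠ 0 (and deg r < deg g), so g ∤ f, i.e. f ∉ (g).

Final answer: NO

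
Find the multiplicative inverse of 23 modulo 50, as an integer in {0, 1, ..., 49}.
23^(−1) ≡ 37 (mod 50)

Apply the extended Euclidean algorithm to (50, 23), tracking rows (r, s, t) with s·50 + t·23 = r. Each division r_prev = q·r_cur + r_new produces the new row as (previous row) − q·(current row):
  row A: (50, 1, 0)   [1·50 + 0·23 = 50]
  row B: (23, 0, 1)   [0·50 + 1·23 = 23]
  50 = 2·23 + 4   → row C = row A − 2·row B = (4, 1, −2)   [check: 1·50 − 2·23 = 4]
  23 = 5·4 + 3   → row D = row B − 5·row C = (3, −5, 11)   [check: −5·50 + 11·23 = 3]
  4 = 1·3 + 1   → row E = row C − 1·row D = (1, 6, −13)   [check: 6·50 − 13·23 = 1]
  3 = 3·1 + 0   → remainder 0, stop. gcd = 1 (last nonzero row E).
The gcd is 1, so 23 is invertible mod 50. The last nonzero row gives 6·50 − 13·23 = 1, so t = −13. So 23^(−1) ≡ −13 ≡ 37 (mod 50). Verify: 23 · 37 = 851 ≡ 1 (mod 50). ✓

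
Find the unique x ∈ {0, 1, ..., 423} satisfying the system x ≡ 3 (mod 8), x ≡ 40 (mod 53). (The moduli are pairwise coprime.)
The moduli 8, 53 are pairwise coprime, so by the CRT there is a unique solution mod 8·53 = 424.
Solve by successive substitution. Start with x ≡ 3 (mod 8).
  Combine with x ≡ 40 (mod 53): write x = 3 + 8·t and require 3 + 8·t ≡ 40 (mod 53), i.e. 8·t ≡ 40 − 3 ≡ 37 (mod 53). Since 8^(−1) ≡ 20 (mod 53), t ≡ 20·37 ≡ 51 (mod 53). So x ≡ 3 + 8·51 = 411 (mod 424).
Unique solution in [0, 424): x = 411.

Final answer: x ≡ 411 (mod 424); the representative in [0, 424) is 411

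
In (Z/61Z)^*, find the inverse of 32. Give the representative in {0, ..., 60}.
32^(−1) ≡ 21 (mod 61)

Apply the extended Euclidean algorithm to (61, 32), tracking rows (r, s, t) with s·61 + t·32 = r. Each division r_prev = q·r_cur + r_new produces the new row as (previous row) − q·(current row):
  row A: (61, 1, 0)   [1·61 + 0·32 = 61]
  row B: (32, 0, 1)   [0·61 + 1·32 = 32]
  61 = 1·32 + 29   → row C = row A − 1·row B = (29, 1, −1)   [check: 1·61 − 1·32 = 29]
  32 = 1·29 + 3   → row D = row B − 1·row C = (3, −1, 2)   [check: −1·61 + 2·32 = 3]
  29 = 9·3 + 2   → row E = row C − 9·row D = (2, 10, −19)   [check: 10·61 − 19·32 = 2]
  3 = 1·2 + 1   → row F = row D − 1·row E = (1, −11, 21)   [check: −11·61 + 21·32 = 1]
  2 = 2·1 + 0   → remainder 0, stop. gcd = 1 (last nonzero row F).
The gcd is 1, so 32 is invertible mod 61. The last nonzero row gives −11·61 + 21·32 = 1, so t = 21. So 32^(−1) ≡ 21 (mod 61). Verify: 32 · 21 = 672 ≡ 1 (mod 61). ✓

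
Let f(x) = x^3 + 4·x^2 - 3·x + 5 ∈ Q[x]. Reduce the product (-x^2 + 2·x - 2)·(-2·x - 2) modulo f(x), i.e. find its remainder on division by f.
First multiply in Q[x] without reducing: a · b = 2·x^3 - 2·x^2 + 4. Now divide by f(x) = x^3 + 4·x^2 - 3·x + 5, eliminating the leading term at each step:
  leading term 2·x^3: subtract (2)·f(x) = 2·x^3 + 8·x^2 - 6·x + 10, leaving -10·x^2 + 6·x - 6
The degree is now < 3, so this is the remainder. Hence a · b ≡ -10·x^2 + 6·x - 6 in Q[x]/(f).

Final answer: a · b ≡ -10·x^2 + 6·x - 6 (mod f(x))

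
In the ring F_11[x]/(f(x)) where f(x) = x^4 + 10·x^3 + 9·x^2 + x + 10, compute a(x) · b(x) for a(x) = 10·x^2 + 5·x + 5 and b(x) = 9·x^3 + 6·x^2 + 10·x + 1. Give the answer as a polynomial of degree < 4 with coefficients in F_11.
Multiply as integer polynomials: a · b = 90·x^5 + 105·x^4 + 175·x^3 + 90·x^2 + 55·x + 5. Reducing coefficients mod 11: a · b ≡ 2·x^5 + 6·x^4 + 10·x^3 + 2·x^2 + 5. Now divide by f(x) = x^4 + 10·x^3 + 9·x^2 + x + 10 in F_11[x], eliminating the leading term at each step:
  leading term 2·x^5: subtract (2·x)·f(x) = 2·x^5 + 9·x^4 + 7·x^3 + 2·x^2 + 9·x, leaving 8·x^4 + 3·x^3 + 2·x + 5 (coefficients mod 11)
  leading term 8·x^4: subtract (8)·f(x) = 8·x^4 + 3·x^3 + 6·x^2 + 8·x + 3, leaving 5·x^2 + 5·x + 2 (coefficients mod 11)
The degree is now < 4, so this is the remainder. Hence a · b ≡ 5·x^2 + 5·x + 2 in F_11[x]/(f).

Final answer: a · b ≡ 5·x^2 + 5·x + 2 (mod f(x))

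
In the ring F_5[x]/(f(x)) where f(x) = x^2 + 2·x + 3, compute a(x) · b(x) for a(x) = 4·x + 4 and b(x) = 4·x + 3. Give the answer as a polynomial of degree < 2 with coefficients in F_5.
a · b ≡ x + 4 (mod f(x))

Multiply as integer polynomials: a · b = 16·x^2 + 28·x + 12. Reducing coefficients mod 5: a · b ≡ x^2 + 3·x + 2. Now divide by f(x) = x^2 + 2·x + 3 in F_5[x], eliminating the leading term at each step:
  leading term x^2: subtract (1)·f(x) = x^2 + 2·x + 3, leaving x + 4 (coefficients mod 5)
The degree is now < 2, so this is the remainder. Hence a · b ≡ x + 4 in F_5[x]/(f).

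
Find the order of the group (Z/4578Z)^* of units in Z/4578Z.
(Z/4578Z)^* consists of the classes a with gcd(a, 4578) = 1, so its order is φ(4578). φ is multiplicative, with φ(p^e) = p^e − p^(e−1). Factorise 4578 = 2 · 3 · 7 · 109. Then
  φ(4578) = (2 − 1) · (3 − 1) · (7 − 1) · (109 − 1) = 1 · 2 · 6 · 108 = 1296.
Thus |(Z/4578Z)^*| = 1296.

Final answer: |(Z/4578Z)^*| = 1296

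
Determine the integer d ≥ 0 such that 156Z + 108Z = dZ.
(156, 108) = (12); d = 12

In the PID Z, (a, b) is generated by gcd(a, b). Compute gcd(156, 108) with the extended Euclidean algorithm, tracking rows (r, s, t) with s·156 + t·108 = r:
  row A: (156, 1, 0)   [1·156 + 0·108 = 156]
  row B: (108, 0, 1)   [0·156 + 1·108 = 108]
  156 = 1·108 + 48   → row C = row A − 1·row B = (48, 1, −1)   [check: 1·156 − 1·108 = 48]
  108 = 2·48 + 12   → row D = row B − 2·row C = (12, −2, 3)   [check: −2·156 + 3·108 = 12]
  48 = 4·12 + 0   → remainder 0, stop. gcd = 12 (last nonzero row D).
So gcd(156, 108) = 12, with Bézout identity −2·156 + 3·108 = 12. Containment (⊇): the Bézout identity exhibits 12 as an element of (156, 108), giving (12) ⊆ (156, 108). Containment (⊆): since 12 | 156 and 12 | 108 (156 = 12·13, 108 = 12·9), every Z-linear combination of 156 and 108 is divisible by 12, so (156, 108) ⊆ (12). Therefore (156, 108) = (12), d = 12.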